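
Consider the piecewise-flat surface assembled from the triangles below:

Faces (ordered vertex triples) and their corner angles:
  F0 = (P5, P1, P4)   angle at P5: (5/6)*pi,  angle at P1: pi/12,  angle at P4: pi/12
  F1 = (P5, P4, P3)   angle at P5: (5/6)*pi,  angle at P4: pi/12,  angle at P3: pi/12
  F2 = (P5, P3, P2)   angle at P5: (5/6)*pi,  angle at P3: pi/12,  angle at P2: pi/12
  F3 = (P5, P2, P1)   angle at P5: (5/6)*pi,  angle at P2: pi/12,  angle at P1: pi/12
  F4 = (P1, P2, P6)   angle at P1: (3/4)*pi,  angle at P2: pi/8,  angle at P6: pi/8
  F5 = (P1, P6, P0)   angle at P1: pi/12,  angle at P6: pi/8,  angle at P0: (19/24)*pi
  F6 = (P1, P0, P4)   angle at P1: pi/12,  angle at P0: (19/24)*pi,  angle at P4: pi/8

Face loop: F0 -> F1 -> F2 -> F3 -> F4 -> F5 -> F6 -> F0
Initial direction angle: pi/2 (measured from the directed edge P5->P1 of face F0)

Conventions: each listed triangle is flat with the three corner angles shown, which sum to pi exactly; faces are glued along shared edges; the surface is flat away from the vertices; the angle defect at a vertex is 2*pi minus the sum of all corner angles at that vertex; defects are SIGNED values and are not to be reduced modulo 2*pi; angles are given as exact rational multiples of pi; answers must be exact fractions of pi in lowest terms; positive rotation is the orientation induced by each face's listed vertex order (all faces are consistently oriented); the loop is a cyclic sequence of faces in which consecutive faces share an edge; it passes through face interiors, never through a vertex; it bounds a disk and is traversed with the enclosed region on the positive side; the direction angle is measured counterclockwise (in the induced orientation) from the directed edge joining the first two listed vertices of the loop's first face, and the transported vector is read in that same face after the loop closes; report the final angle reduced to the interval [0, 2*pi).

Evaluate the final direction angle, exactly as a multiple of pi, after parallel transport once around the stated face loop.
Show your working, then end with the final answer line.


enclosed vertex P1: corner angles sum to (13/12)*pi, defect = 2*pi - (13/12)*pi = (11/12)*pi
enclosed vertex P5: corner angles sum to (10/3)*pi, defect = 2*pi - (10/3)*pi = (-4/3)*pi
by Gauss-Bonnet the loop rotates the vector by the enclosed defect sum (positive orientation, mod 2*pi)
final angle = pi/2 - (5/12)*pi = pi/12 (mod 2*pi)

Answer: final direction angle = pi/12


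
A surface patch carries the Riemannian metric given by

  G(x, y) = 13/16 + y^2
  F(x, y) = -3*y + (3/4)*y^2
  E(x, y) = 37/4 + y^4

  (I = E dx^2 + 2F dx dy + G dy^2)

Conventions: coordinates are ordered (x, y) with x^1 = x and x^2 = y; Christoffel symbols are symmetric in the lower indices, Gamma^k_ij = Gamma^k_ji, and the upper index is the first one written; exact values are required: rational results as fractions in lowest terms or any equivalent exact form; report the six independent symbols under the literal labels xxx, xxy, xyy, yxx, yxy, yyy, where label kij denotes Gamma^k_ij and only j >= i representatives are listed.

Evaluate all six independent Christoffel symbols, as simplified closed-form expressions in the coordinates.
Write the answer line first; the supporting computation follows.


Answer: Gamma_xxx = (96*y^5 - 384*y^4)/(64*y^6 + 16*y^4 + 288*y^3 + 16*y^2 + 481), Gamma_xxy = (128*y^5 + 104*y^3)/(64*y^6 + 16*y^4 + 288*y^3 + 16*y^2 + 481), Gamma_xyy = (48*y^3 + 78*y - 156)/(64*y^6 + 16*y^4 + 288*y^3 + 16*y^2 + 481), Gamma_yxx = (-128*y^7 - 1184*y^3)/(64*y^6 + 16*y^4 + 288*y^3 + 16*y^2 + 481), Gamma_yxy = (-96*y^5 + 384*y^4)/(64*y^6 + 16*y^4 + 288*y^3 + 16*y^2 + 481), Gamma_yyy = (64*y^5 - 72*y^3 + 432*y^2 + 16*y)/(64*y^6 + 16*y^4 + 288*y^3 + 16*y^2 + 481)

E = 37/4 + y^4; F = -3*y + (3/4)*y^2; G = 13/16 + y^2
Gamma^k_ij = (1/2) g^{kl} (d_i g_jl + d_j g_il - d_l g_ij), with g^inv = (1/(EG-F^2)) [[G, -F], [-F, E]]
first partials: E_x = 0, E_y = 4*y^3, F_x = 0, F_y = -3 + (3/2)*y, G_x = 0, G_y = 2*y
D = EG - F^2 = 481/64 + (1/4)*y^2 + (9/2)*y^3 + (1/4)*y^4 + y^6
expanded: Gamma^x_xx = (G E_x - 2F F_x + F E_y)/(2D), Gamma^x_xy = (G E_y - F G_x)/(2D), Gamma^x_yy = (2G F_y - G G_x - F G_y)/(2D), Gamma^y_xx = (2E F_x - E E_y - F E_x)/(2D), Gamma^y_xy = (E G_x - F E_y)/(2D), Gamma^y_yy = (E G_y - 2F F_y + F G_x)/(2D); substitute and cancel common factors


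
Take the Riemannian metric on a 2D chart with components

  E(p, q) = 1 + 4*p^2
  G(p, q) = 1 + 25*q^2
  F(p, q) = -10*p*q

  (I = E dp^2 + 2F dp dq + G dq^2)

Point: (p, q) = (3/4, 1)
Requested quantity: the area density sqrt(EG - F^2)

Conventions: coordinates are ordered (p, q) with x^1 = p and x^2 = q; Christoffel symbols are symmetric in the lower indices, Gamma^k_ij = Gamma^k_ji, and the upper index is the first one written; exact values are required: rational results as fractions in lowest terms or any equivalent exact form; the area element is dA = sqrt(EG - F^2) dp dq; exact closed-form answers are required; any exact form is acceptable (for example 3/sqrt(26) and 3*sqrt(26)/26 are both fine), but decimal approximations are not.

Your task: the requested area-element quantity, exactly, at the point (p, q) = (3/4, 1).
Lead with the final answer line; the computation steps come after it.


Answer: sqrt(EG - F^2) = sqrt(113)/2

E = 13/4, F = -15/2, G = 26; EG - F^2 = 113/4


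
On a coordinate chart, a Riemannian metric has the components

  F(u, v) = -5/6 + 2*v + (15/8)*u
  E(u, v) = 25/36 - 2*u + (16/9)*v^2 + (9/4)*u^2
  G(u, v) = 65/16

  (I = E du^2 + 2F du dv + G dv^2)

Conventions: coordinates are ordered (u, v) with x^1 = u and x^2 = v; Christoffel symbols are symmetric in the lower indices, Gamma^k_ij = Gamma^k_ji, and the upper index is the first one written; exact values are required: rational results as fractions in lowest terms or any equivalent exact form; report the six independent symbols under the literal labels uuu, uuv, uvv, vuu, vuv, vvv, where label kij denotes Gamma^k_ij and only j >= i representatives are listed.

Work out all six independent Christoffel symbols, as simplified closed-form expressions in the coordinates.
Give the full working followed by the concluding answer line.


E = 25/36 - 2*u + (16/9)*v^2 + (9/4)*u^2; F = -5/6 + 2*v + (15/8)*u; G = 65/16
Gamma^k_ij = (1/2) g^{kl} (d_i g_jl + d_j g_il - d_l g_ij), with g^inv = (1/(EG-F^2)) [[G, -F], [-F, E]]
first partials: E_u = -2 + (9/2)*u, E_v = (32/9)*v, F_u = 15/8, F_v = 2, G_u = 0, G_v = 0
D = EG - F^2 = 1225/576 + (10/3)*v - 5*u + (29/9)*v^2 - (15/2)*u*v + (45/8)*u^2
expanded: Gamma^u_uu = (G E_u - 2F F_u + F E_v)/(2D), Gamma^u_uv = (G E_v - F G_u)/(2D), Gamma^u_vv = (2G F_v - G G_u - F G_v)/(2D), Gamma^v_uu = (2E F_u - E E_v - F E_u)/(2D), Gamma^v_uv = (E G_u - F E_v)/(2D), Gamma^v_vv = (E G_v - 2F F_v + F G_u)/(2D); substitute and cancel common factors

Answer: Gamma_uuu = (5760*u*v + 9720*u + 6144*v^2 - 9040*v - 4320)/(9720*u^2 - 12960*u*v - 8640*u + 5568*v^2 + 5760*v + 3675), Gamma_uuv = 4160*v/(3240*u^2 - 4320*u*v - 2880*u + 1856*v^2 + 1920*v + 1225), Gamma_uvv = 4680/(3240*u^2 - 4320*u*v - 2880*u + 1856*v^2 + 1920*v + 1225), Gamma_vuu = (-20736*u^2*v - 4896*u*v - 16384*v^3 + 17280*v^2 + 3968*v + 2430)/(29160*u^2 - 38880*u*v - 25920*u + 16704*v^2 + 17280*v + 11025), Gamma_vuv = (-5760*u*v - 6144*v^2 + 2560*v)/(9720*u^2 - 12960*u*v - 8640*u + 5568*v^2 + 5760*v + 3675), Gamma_vvv = (-2160*u - 2304*v + 960)/(3240*u^2 - 4320*u*v - 2880*u + 1856*v^2 + 1920*v + 1225)


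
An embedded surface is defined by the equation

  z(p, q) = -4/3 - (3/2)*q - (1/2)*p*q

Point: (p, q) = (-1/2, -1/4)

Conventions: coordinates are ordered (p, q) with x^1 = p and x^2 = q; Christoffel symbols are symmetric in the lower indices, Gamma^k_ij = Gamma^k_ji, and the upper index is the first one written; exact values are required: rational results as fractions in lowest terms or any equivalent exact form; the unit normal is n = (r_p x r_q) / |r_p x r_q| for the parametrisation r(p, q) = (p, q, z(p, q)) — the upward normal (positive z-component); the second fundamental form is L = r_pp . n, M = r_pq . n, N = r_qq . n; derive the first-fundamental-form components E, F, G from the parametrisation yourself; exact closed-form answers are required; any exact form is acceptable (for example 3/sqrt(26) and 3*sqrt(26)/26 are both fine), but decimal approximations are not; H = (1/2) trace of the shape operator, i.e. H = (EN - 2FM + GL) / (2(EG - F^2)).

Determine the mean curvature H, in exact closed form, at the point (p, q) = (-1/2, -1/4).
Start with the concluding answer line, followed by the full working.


Answer: H = -8*sqrt(165)/5445

z_p = 1/8, z_q = -5/4, z_pp = 0, z_pq = -1/2, z_qq = 0
E = 65/64, F = -5/32, G = 41/16; answer radicand W^2 = 165/64
unnormalised second-form numerators: l = 0, m = -1/2, n = 0; L = l/sqrt(165/64), and similarly M = m/sqrt(W^2), N = n/sqrt(W^2)
H = (E*n - 2*F*m + G*l) / (2*(EG - F^2)*sqrt(W^2)); E*n - 2*F*m + G*l = -5/32, EG - F^2 = 165/64, so H = (-1/33)/sqrt(165/64)


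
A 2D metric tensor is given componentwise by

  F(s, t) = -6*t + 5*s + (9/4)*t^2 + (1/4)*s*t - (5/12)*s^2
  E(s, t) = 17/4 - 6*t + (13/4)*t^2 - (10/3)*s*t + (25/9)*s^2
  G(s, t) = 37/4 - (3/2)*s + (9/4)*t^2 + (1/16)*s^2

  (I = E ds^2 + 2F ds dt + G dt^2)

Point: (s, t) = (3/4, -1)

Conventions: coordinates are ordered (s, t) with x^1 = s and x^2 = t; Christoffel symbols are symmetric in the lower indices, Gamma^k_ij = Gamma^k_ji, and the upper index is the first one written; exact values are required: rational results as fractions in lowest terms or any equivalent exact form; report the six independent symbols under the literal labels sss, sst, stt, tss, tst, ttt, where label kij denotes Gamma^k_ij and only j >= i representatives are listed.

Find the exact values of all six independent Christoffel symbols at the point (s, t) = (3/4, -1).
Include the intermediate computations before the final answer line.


E = 281/16, F = 741/64, G = 2665/256 at the point
E_s = 15/2, E_t = -15, F_s = 33/8, F_t = -165/16, G_s = -45/32, G_t = -9/2
EG - F^2 = 24973/512;  g^inv = (512/24973) * [[2665/256, -741/64], [-741/64, 281/16]]
first-kind symbols [ij,l] = (1/2)(d_i g_jl + d_j g_il - d_l g_ij): [ss,s] = E_s/2 = 15/4, [ss,t] = F_s - E_t/2 = 93/8, [st,s] = E_t/2 = -15/2, [st,t] = G_s/2 = -45/64, [tt,s] = F_t - G_s/2 = -615/64, [tt,t] = G_t/2 = -9/4
Gamma^s_ij = (G*[ij,s] - F*[ij,t])/(EG - F^2), Gamma^t_ij = (E*[ij,t] - F*[ij,s])/(EG - F^2)

Answer: Gamma_sss = -7527/3842, Gamma_sst = -195/136, Gamma_stt = -93243/61472, Gamma_tss = 82302/24973, Gamma_tst = 675/442, Gamma_ttt = 293859/199784


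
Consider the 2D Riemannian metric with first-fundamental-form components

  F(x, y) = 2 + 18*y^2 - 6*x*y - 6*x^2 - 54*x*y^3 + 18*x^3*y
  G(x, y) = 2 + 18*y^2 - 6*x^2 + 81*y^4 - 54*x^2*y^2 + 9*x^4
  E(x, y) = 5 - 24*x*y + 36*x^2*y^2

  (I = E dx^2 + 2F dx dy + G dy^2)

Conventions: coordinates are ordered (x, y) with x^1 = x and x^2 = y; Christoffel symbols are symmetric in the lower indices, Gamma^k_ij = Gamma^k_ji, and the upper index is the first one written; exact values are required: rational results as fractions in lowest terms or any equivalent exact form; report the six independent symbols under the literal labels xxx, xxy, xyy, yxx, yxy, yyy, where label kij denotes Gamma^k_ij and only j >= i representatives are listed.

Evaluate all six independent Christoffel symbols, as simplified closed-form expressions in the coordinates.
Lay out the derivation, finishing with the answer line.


E = 5 - 24*x*y + 36*x^2*y^2; F = 2 + 18*y^2 - 6*x*y - 6*x^2 - 54*x*y^3 + 18*x^3*y; G = 2 + 18*y^2 - 6*x^2 + 81*y^4 - 54*x^2*y^2 + 9*x^4
Gamma^k_ij = (1/2) g^{kl} (d_i g_jl + d_j g_il - d_l g_ij), with g^inv = (1/(EG-F^2)) [[G, -F], [-F, E]]
first partials: E_x = -24*y + 72*x*y^2, E_y = -24*x + 72*x^2*y, F_x = -6*y - 12*x - 54*y^3 + 54*x^2*y, F_y = 36*y - 6*x - 162*x*y^2 + 18*x^3, G_x = -12*x - 108*x*y^2 + 36*x^3, G_y = 36*y + 324*y^3 - 108*x^2*y
D = EG - F^2 = 6 + 18*y^2 - 24*x*y - 6*x^2 + 81*y^4 - 18*x^2*y^2 + 9*x^4
expanded: Gamma^x_xx = (G E_x - 2F F_x + F E_y)/(2D), Gamma^x_xy = (G E_y - F G_x)/(2D), Gamma^x_yy = (2G F_y - G G_x - F G_y)/(2D), Gamma^y_xx = (2E F_x - E E_y - F E_x)/(2D), Gamma^y_xy = (E G_x - F E_y)/(2D), Gamma^y_yy = (E G_y - 2F F_y + F G_x)/(2D); substitute and cancel common factors

Answer: Gamma_xxx = (12*x*y^2 - 4*y)/(3*x^4 - 6*x^2*y^2 - 2*x^2 - 8*x*y + 27*y^4 + 6*y^2 + 2), Gamma_xxy = (12*x^2*y - 4*x)/(3*x^4 - 6*x^2*y^2 - 2*x^2 - 8*x*y + 27*y^4 + 6*y^2 + 2), Gamma_xyy = (-36*x*y^2 + 12*y)/(3*x^4 - 6*x^2*y^2 - 2*x^2 - 8*x*y + 27*y^4 + 6*y^2 + 2), Gamma_yxx = (6*x^2*y - 18*y^3 - 2*y)/(3*x^4 - 6*x^2*y^2 - 2*x^2 - 8*x*y + 27*y^4 + 6*y^2 + 2), Gamma_yxy = (6*x^3 - 18*x*y^2 - 2*x)/(3*x^4 - 6*x^2*y^2 - 2*x^2 - 8*x*y + 27*y^4 + 6*y^2 + 2), Gamma_yyy = (-18*x^2*y + 54*y^3 + 6*y)/(3*x^4 - 6*x^2*y^2 - 2*x^2 - 8*x*y + 27*y^4 + 6*y^2 + 2)


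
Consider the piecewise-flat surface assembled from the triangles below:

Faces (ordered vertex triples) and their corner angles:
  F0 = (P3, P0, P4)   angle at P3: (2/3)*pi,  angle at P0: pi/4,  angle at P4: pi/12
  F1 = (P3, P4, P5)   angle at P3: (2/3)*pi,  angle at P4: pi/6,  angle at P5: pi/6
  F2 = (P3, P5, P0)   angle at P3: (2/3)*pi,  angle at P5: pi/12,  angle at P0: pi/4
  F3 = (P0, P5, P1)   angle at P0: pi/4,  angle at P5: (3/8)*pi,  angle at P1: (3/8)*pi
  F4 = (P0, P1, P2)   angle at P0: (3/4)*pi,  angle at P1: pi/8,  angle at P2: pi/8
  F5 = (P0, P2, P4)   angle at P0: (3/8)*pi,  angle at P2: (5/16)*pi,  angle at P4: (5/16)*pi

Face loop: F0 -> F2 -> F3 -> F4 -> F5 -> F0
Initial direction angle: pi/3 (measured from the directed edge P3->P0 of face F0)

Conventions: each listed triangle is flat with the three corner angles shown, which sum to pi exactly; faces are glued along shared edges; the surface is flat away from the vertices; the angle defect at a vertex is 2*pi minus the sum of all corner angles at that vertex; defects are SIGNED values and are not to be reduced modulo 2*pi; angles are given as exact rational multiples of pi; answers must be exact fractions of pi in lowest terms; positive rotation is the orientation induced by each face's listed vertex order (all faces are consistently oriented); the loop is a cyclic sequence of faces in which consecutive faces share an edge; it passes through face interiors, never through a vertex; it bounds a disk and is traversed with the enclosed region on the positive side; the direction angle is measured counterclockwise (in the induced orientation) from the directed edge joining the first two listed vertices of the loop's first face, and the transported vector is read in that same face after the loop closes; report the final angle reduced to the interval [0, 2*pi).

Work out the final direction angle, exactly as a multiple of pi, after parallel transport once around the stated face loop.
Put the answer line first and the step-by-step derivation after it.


Answer: final direction angle = (11/24)*pi

enclosed vertex P0: corner angles sum to (15/8)*pi, defect = 2*pi - (15/8)*pi = pi/8
holonomy = initial angle + sum of enclosed defects (mod 2*pi), positive in the induced orientation
final angle = pi/3 + pi/8 = (11/24)*pi (mod 2*pi)


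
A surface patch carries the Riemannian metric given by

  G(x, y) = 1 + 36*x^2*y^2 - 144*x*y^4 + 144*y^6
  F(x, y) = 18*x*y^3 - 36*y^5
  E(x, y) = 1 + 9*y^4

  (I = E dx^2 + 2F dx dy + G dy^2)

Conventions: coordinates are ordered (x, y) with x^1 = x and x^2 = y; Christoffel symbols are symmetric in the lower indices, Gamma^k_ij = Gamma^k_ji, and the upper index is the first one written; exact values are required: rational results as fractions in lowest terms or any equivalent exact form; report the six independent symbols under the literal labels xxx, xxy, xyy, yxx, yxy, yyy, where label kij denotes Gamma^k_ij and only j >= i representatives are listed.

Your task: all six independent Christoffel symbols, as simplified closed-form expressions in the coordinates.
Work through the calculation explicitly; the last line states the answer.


E = 1 + 9*y^4; F = 18*x*y^3 - 36*y^5; G = 1 + 36*x^2*y^2 - 144*x*y^4 + 144*y^6
Gamma^k_ij = (1/2) g^{kl} (d_i g_jl + d_j g_il - d_l g_ij), with g^inv = (1/(EG-F^2)) [[G, -F], [-F, E]]
first partials: E_x = 0, E_y = 36*y^3, F_x = 18*y^3, F_y = 54*x*y^2 - 180*y^4, G_x = 72*x*y^2 - 144*y^4, G_y = 72*x^2*y - 576*x*y^3 + 864*y^5
D = EG - F^2 = 1 + 9*y^4 + 36*x^2*y^2 - 144*x*y^4 + 144*y^6
expanded: Gamma^x_xx = (G E_x - 2F F_x + F E_y)/(2D), Gamma^x_xy = (G E_y - F G_x)/(2D), Gamma^x_yy = (2G F_y - G G_x - F G_y)/(2D), Gamma^y_xx = (2E F_x - E E_y - F E_x)/(2D), Gamma^y_xy = (E G_x - F E_y)/(2D), Gamma^y_yy = (E G_y - 2F F_y + F G_x)/(2D); substitute and cancel common factors

Answer: Gamma_xxx = 0, Gamma_xxy = 18*y^3/(36*x^2*y^2 - 144*x*y^4 + 144*y^6 + 9*y^4 + 1), Gamma_xyy = (18*x*y^2 - 108*y^4)/(36*x^2*y^2 - 144*x*y^4 + 144*y^6 + 9*y^4 + 1), Gamma_yxx = 0, Gamma_yxy = (36*x*y^2 - 72*y^4)/(36*x^2*y^2 - 144*x*y^4 + 144*y^6 + 9*y^4 + 1), Gamma_yyy = (36*x^2*y - 288*x*y^3 + 432*y^5)/(36*x^2*y^2 - 144*x*y^4 + 144*y^6 + 9*y^4 + 1)


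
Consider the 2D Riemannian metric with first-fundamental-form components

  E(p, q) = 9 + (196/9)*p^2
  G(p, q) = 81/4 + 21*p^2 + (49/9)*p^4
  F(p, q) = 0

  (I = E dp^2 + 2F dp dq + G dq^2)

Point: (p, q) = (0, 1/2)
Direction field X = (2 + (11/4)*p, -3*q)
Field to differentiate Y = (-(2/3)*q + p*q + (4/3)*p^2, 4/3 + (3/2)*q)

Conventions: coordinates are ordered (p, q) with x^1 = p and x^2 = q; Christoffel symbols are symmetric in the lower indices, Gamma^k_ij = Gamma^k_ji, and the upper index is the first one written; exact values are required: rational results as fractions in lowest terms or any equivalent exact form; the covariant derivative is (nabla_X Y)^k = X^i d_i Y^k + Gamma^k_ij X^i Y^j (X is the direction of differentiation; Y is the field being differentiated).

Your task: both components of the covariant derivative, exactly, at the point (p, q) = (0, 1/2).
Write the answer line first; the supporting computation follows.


Answer: (nabla_X Y)^p = 2, (nabla_X Y)^q = -9/4

E = 9, F = 0, G = 81/4 at the point
E_p = 0, E_q = 0, F_p = 0, F_q = 0, G_p = 0, G_q = 0
EG - F^2 = 729/4;  g^inv = (4/729) * [[81/4, 0], [0, 9]]
first-kind symbols [ij,l] = (1/2)(d_i g_jl + d_j g_il - d_l g_ij): [pp,p] = E_p/2 = 0, [pp,q] = F_p - E_q/2 = 0, [pq,p] = E_q/2 = 0, [pq,q] = G_p/2 = 0, [qq,p] = F_q - G_p/2 = 0, [qq,q] = G_q/2 = 0
Gamma^p_ij = (G*[ij,p] - F*[ij,q])/(EG - F^2), Gamma^q_ij = (E*[ij,q] - F*[ij,p])/(EG - F^2)
Gamma_ppp = 0, Gamma_ppq = 0, Gamma_pqq = 0, Gamma_qpp = 0, Gamma_qpq = 0, Gamma_qqq = 0
X = (2, -3/2), Y = (-1/3, 25/12) at the point


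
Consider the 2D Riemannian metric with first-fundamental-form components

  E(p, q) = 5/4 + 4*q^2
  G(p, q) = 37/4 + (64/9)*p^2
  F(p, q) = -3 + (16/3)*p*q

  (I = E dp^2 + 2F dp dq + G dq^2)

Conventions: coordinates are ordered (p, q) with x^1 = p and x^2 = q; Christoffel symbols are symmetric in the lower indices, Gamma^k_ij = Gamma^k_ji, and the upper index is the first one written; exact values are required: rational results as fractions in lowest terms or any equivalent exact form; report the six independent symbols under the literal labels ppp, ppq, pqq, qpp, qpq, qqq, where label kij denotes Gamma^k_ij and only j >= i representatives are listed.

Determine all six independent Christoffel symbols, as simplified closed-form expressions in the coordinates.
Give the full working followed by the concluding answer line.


E = 5/4 + 4*q^2; F = -3 + (16/3)*p*q; G = 37/4 + (64/9)*p^2
Gamma^k_ij = (1/2) g^{kl} (d_i g_jl + d_j g_il - d_l g_ij), with g^inv = (1/(EG-F^2)) [[G, -F], [-F, E]]
first partials: E_p = 0, E_q = 8*q, F_p = (16/3)*q, F_q = (16/3)*p, G_p = (128/9)*p, G_q = 0
D = EG - F^2 = 41/16 + 37*q^2 + 32*p*q + (80/9)*p^2
expanded: Gamma^p_pp = (G E_p - 2F F_p + F E_q)/(2D), Gamma^p_pq = (G E_q - F G_p)/(2D), Gamma^p_qq = (2G F_q - G G_p - F G_q)/(2D), Gamma^q_pp = (2E F_p - E E_q - F E_p)/(2D), Gamma^q_pq = (E G_p - F E_q)/(2D), Gamma^q_qq = (E G_q - 2F F_q + F G_p)/(2D); substitute and cancel common factors

Answer: Gamma_ppp = (-1024*p*q^2 + 576*q)/(1280*p^2 + 4608*p*q + 5328*q^2 + 369), Gamma_ppq = (-4096*p^2*q + 9216*p + 15984*q)/(3840*p^2 + 13824*p*q + 15984*q^2 + 1107), Gamma_pqq = (-16384*p^3 - 21312*p)/(11520*p^2 + 41472*p*q + 47952*q^2 + 3321), Gamma_qpp = (768*q^3 + 240*q)/(1280*p^2 + 4608*p*q + 5328*q^2 + 369), Gamma_qpq = (1024*p*q^2 + 1280*p + 1728*q)/(1280*p^2 + 4608*p*q + 5328*q^2 + 369), Gamma_qqq = (4096*p^2*q - 2304*p)/(3840*p^2 + 13824*p*q + 15984*q^2 + 1107)


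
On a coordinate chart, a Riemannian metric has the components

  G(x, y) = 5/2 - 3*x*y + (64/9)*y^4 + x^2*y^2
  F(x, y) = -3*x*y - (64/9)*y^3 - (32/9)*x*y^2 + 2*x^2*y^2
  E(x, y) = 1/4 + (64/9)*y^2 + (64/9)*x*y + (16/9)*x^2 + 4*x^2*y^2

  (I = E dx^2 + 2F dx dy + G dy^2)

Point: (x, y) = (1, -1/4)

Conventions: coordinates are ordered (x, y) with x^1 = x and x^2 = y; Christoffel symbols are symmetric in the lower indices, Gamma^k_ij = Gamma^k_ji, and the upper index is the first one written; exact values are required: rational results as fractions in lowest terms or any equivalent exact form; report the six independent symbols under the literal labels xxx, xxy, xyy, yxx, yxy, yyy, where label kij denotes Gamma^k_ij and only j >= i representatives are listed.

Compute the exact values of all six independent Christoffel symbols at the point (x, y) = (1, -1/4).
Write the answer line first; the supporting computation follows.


Answer: Gamma_xxx = 19721/13329, Gamma_xxy = 23471/26658, Gamma_xyy = -245335/53316, Gamma_yxx = -4510/13329, Gamma_yxy = -938/13329, Gamma_yyy = 12313/26658

E = 17/18, F = 55/72, G = 481/144 at the point
E_x = 41/18, E_y = 14/9, F_x = 7/9, F_y = -32/9, G_x = 7/8, G_y = -71/18
EG - F^2 = 1481/576;  g^inv = (576/1481) * [[481/144, -55/72], [-55/72, 17/18]]
first-kind symbols [ij,l] = (1/2)(d_i g_jl + d_j g_il - d_l g_ij): [xx,x] = E_x/2 = 41/36, [xx,y] = F_x - E_y/2 = 0, [xy,x] = E_y/2 = 7/9, [xy,y] = G_x/2 = 7/16, [yy,x] = F_y - G_x/2 = -575/144, [yy,y] = G_y/2 = -71/36
Gamma^x_ij = (G*[ij,x] - F*[ij,y])/(EG - F^2), Gamma^y_ij = (E*[ij,y] - F*[ij,x])/(EG - F^2)


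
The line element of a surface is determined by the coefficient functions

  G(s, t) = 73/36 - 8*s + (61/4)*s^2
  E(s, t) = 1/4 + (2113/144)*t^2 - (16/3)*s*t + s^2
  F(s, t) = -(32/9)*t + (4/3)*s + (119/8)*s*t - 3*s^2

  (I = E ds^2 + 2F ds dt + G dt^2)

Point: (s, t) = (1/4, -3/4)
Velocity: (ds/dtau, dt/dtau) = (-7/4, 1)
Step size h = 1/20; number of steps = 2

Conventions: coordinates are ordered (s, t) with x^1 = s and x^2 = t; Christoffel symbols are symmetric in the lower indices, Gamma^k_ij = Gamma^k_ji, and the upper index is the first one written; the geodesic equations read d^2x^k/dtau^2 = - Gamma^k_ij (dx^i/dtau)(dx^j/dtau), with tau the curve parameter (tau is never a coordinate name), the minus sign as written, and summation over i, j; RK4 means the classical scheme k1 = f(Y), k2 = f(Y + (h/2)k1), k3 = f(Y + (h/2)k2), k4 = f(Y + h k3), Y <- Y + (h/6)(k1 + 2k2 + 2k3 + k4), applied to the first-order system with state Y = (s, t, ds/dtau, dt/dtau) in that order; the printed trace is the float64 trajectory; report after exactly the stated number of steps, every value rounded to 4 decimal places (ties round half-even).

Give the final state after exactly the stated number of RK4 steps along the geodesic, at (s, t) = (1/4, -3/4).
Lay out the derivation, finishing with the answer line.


f(Y) = (ds/dtau, dt/dtau, -Gamma^s_ij Y'^i Y'^j, -Gamma^t_ij Y'^i Y'^j) with the Gammas evaluated at the stage position; h = 0.050000; intermediate values shown to 6 dp
step 0: s = 0.2500, t = -0.7500, ds/dtau = -1.7500, dt/dtau = 1.0000
step 1:
  k1: at (s, t) = (0.250000, -0.750000), (ds/dtau, dt/dtau) = (-1.750000, 1.000000); Gamma_sss = 0.234340, Gamma_sst = -1.219693, Gamma_stt = 0.036661, Gamma_tss = 0.350153, Gamma_tst = -0.162007, Gamma_ttt = -0.000876; k1 = (-1.750000, 1.000000, -5.023253, -1.638493)
  k2: at (s, t) = (0.206250, -0.725000), (ds/dtau, dt/dtau) = (-1.875581, 0.959038); Gamma_sss = 0.221499, Gamma_sst = -1.258560, Gamma_stt = 0.042893, Gamma_tss = 0.378842, Gamma_tst = -0.218506, Gamma_ttt = -0.020930; k2 = (-1.875581, 0.959038, -5.346321, -2.099519)
  k3: at (s, t) = (0.203110, -0.726024), (ds/dtau, dt/dtau) = (-1.883658, 0.947512); Gamma_sss = 0.219655, Gamma_sst = -1.256838, Gamma_stt = 0.043149, Gamma_tss = 0.380400, Gamma_tst = -0.223068, Gamma_ttt = -0.022367; k3 = (-1.883658, 0.947512, -5.304492, -2.125903)
  k4: at (s, t) = (0.155817, -0.702624), (ds/dtau, dt/dtau) = (-2.015225, 0.893705); Gamma_sss = 0.199676, Gamma_sst = -1.288285, Gamma_stt = 0.053422, Gamma_tss = 0.409768, Gamma_tst = -0.286205, Gamma_ttt = -0.046607; k4 = (-2.015225, 0.893705, -5.494023, -2.657814)
  Y <- Y + (h/6)(k1 + 2k2 + 2k3 + k4): s = 0.1560, t = -0.7024, ds/dtau = -2.0152, dt/dtau = 0.8938
step 2:
  k1: at (s, t) = (0.155969, -0.702443), (ds/dtau, dt/dtau) = (-2.015158, 0.893774); Gamma_sss = 0.199810, Gamma_sst = -1.288616, Gamma_stt = 0.053418, Gamma_tss = 0.409722, Gamma_tst = -0.285986, Gamma_ttt = -0.046543; k1 = (-2.015158, 0.893774, -5.495911, -2.656821)
  k2: at (s, t) = (0.105590, -0.680099), (ds/dtau, dt/dtau) = (-2.152555, 0.827353); Gamma_sss = 0.172265, Gamma_sst = -1.311445, Gamma_stt = 0.069066, Gamma_tss = 0.438529, Gamma_tst = -0.353727, Gamma_ttt = -0.074384; k2 = (-2.152555, 0.827353, -5.516630, -3.240926)
  k3: at (s, t) = (0.102155, -0.681759), (ds/dtau, dt/dtau) = (-2.153073, 0.812751); Gamma_sss = 0.169562, Gamma_sst = -1.307234, Gamma_stt = 0.069726, Gamma_tss = 0.439787, Gamma_tst = -0.358102, Gamma_ttt = -0.076001; k3 = (-2.153073, 0.812751, -5.407190, -3.241820)
  k4: at (s, t) = (0.048315, -0.661806), (ds/dtau, dt/dtau) = (-2.285517, 0.731683); Gamma_sss = 0.133039, Gamma_sst = -1.315671, Gamma_stt = 0.092336, Gamma_tss = 0.466104, Gamma_tst = -0.427907, Gamma_ttt = -0.106543; k4 = (-2.285517, 0.731683, -5.144697, -3.808850)
  Y <- Y + (h/6)(k1 + 2k2 + 2k3 + k4): s = 0.0484, t = -0.6616, ds/dtau = -2.2859, dt/dtau = 0.7318

Answer: s = 0.0484, t = -0.6616, ds/dtau = -2.2859, dt/dtau = 0.7318


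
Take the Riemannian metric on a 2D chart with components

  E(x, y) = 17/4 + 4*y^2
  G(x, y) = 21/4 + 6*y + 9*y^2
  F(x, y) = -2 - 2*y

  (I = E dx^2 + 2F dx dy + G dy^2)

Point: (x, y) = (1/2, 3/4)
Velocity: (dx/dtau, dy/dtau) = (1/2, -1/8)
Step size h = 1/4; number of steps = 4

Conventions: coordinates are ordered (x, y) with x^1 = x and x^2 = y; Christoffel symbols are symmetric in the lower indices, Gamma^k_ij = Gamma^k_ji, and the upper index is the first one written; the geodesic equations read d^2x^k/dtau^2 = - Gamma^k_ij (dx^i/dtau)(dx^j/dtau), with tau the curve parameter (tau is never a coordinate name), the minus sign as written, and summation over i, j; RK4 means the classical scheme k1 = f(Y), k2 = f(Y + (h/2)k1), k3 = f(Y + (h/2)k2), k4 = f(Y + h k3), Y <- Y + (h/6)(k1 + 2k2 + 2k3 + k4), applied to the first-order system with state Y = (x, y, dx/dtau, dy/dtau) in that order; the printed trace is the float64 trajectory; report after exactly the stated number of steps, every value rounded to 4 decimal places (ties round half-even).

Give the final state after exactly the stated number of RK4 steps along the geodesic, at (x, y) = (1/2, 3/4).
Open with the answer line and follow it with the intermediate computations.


Answer: x = 1.0457, y = 0.6611, dx/dtau = 0.5877, dy/dtau = -0.0489

f(Y) = (dx/dtau, dy/dtau, -Gamma^x_ij Y'^i Y'^j, -Gamma^y_ij Y'^i Y'^j) with the Gammas evaluated at the stage position; h = 0.250000; intermediate values shown to 6 dp
step 0: x = 0.5000, y = 0.7500, dx/dtau = 0.5000, dy/dtau = -0.1250
step 1:
  k1: at (x, y) = (0.500000, 0.750000), (dx/dtau, dy/dtau) = (0.500000, -0.125000); Gamma_xxx = -0.124954, Gamma_xxy = 0.528821, Gamma_xyy = 0.053552, Gamma_yxx = -0.232057, Gamma_yxy = 0.124954, Gamma_yyy = 0.670881; k1 = (0.500000, -0.125000, 0.096504, 0.063151)
  k2: at (x, y) = (0.562500, 0.734375), (dx/dtau, dy/dtau) = (0.512063, -0.117106); Gamma_xxx = -0.125894, Gamma_xxy = 0.526623, Gamma_xyy = 0.053282, Gamma_yxx = -0.232543, Gamma_yxy = 0.125894, Gamma_yyy = 0.674996; k2 = (0.512063, -0.117106, 0.095439, 0.066817)
  k3: at (x, y) = (0.564008, 0.735362), (dx/dtau, dy/dtau) = (0.511930, -0.116648); Gamma_xxx = -0.125836, Gamma_xxy = 0.526770, Gamma_xyy = 0.053302, Gamma_yxx = -0.232514, Gamma_yxy = 0.125836, Gamma_yyy = 0.674738; k3 = (0.511930, -0.116648, 0.095166, 0.066783)
  k4: at (x, y) = (0.627982, 0.720838), (dx/dtau, dy/dtau) = (0.523791, -0.108304); Gamma_xxx = -0.126666, Gamma_xxy = 0.524505, Gamma_xyy = 0.052972, Gamma_yxx = -0.232909, Gamma_yxy = 0.126666, Gamma_yyy = 0.678515; k4 = (0.523791, -0.108304, 0.093639, 0.070313)
  Y <- Y + (h/6)(k1 + 2k2 + 2k3 + k4): x = 0.6280, y = 0.7208, dx/dtau = 0.5238, dy/dtau = -0.1083
step 2:
  k1: at (x, y) = (0.627991, 0.720799), (dx/dtau, dy/dtau) = (0.523806, -0.108306); Gamma_xxx = -0.126668, Gamma_xxy = 0.524499, Gamma_xyy = 0.052971, Gamma_yxx = -0.232909, Gamma_yxy = 0.126668, Gamma_yyy = 0.678525; k1 = (0.523806, -0.108306, 0.093644, 0.070317)
  k2: at (x, y) = (0.693467, 0.707261), (dx/dtau, dy/dtau) = (0.535512, -0.099516); Gamma_xxx = -0.127396, Gamma_xxy = 0.522174, Gamma_xyy = 0.052583, Gamma_yxx = -0.233220, Gamma_yxy = 0.127396, Gamma_yyy = 0.681996; k2 = (0.535512, -0.099516, 0.091668, 0.073705)
  k3: at (x, y) = (0.694930, 0.708360), (dx/dtau, dy/dtau) = (0.535265, -0.099093); Gamma_xxx = -0.127339, Gamma_xxy = 0.522370, Gamma_xyy = 0.052618, Gamma_yxx = -0.233197, Gamma_yxy = 0.127339, Gamma_yyy = 0.681716; k3 = (0.535265, -0.099093, 0.091381, 0.073627)
  k4: at (x, y) = (0.761807, 0.696026), (dx/dtau, dy/dtau) = (0.546652, -0.089899); Gamma_xxx = -0.127964, Gamma_xxy = 0.520082, Gamma_xyy = 0.052199, Gamma_yxx = -0.233433, Gamma_yxy = 0.127964, Gamma_yyy = 0.684835; k4 = (0.546652, -0.089899, 0.088935, 0.076799)
  Y <- Y + (h/6)(k1 + 2k2 + 2k3 + k4): x = 0.7618, y = 0.6960, dx/dtau = 0.5467, dy/dtau = -0.0899
step 3:
  k1: at (x, y) = (0.761825, 0.695990), (dx/dtau, dy/dtau) = (0.546668, -0.089898); Gamma_xxx = -0.127966, Gamma_xxy = 0.520075, Gamma_xyy = 0.052198, Gamma_yxx = -0.233434, Gamma_yxy = 0.127966, Gamma_yyy = 0.684844; k1 = (0.546668, -0.089898, 0.088938, 0.076804)
  k2: at (x, y) = (0.830158, 0.684753), (dx/dtau, dy/dtau) = (0.557785, -0.080298); Gamma_xxx = -0.128500, Gamma_xxy = 0.517830, Gamma_xyy = 0.051753, Gamma_yxx = -0.233604, Gamma_yxy = 0.128500, Gamma_yyy = 0.687643; k2 = (0.557785, -0.080298, 0.086032, 0.079757)
  k3: at (x, y) = (0.831548, 0.685953), (dx/dtau, dy/dtau) = (0.557422, -0.079929); Gamma_xxx = -0.128444, Gamma_xxy = 0.518077, Gamma_xyy = 0.051804, Gamma_yxx = -0.233588, Gamma_yxy = 0.128444, Gamma_yyy = 0.687346; k3 = (0.557422, -0.079929, 0.085744, 0.079634)
  k4: at (x, y) = (0.901180, 0.676008), (dx/dtau, dy/dtau) = (0.568104, -0.069990); Gamma_xxx = -0.128889, Gamma_xxy = 0.515975, Gamma_xyy = 0.051364, Gamma_yxx = -0.233705, Gamma_yxy = 0.128889, Gamma_yyy = 0.689790; k4 = (0.568104, -0.069990, 0.082378, 0.082297)
  Y <- Y + (h/6)(k1 + 2k2 + 2k3 + k4): x = 0.9012, y = 0.6760, dx/dtau = 0.5681, dy/dtau = -0.0700
step 4:
  k1: at (x, y) = (0.901207, 0.675976), (dx/dtau, dy/dtau) = (0.568121, -0.069986); Gamma_xxx = -0.128891, Gamma_xxy = 0.515968, Gamma_xyy = 0.051362, Gamma_yxx = -0.233705, Gamma_yxy = 0.128891, Gamma_yyy = 0.689798; k1 = (0.568121, -0.069986, 0.082380, 0.082302)
  k2: at (x, y) = (0.972222, 0.667228), (dx/dtau, dy/dtau) = (0.578418, -0.059699); Gamma_xxx = -0.129257, Gamma_xxy = 0.514016, Gamma_xyy = 0.050933, Gamma_yxx = -0.233777, Gamma_yxy = 0.129257, Gamma_yyy = 0.691916; k2 = (0.578418, -0.059699, 0.078562, 0.084675)
  k3: at (x, y) = (0.973510, 0.668514), (dx/dtau, dy/dtau) = (0.577941, -0.059402); Gamma_xxx = -0.129205, Gamma_xxy = 0.514309, Gamma_xyy = 0.050999, Gamma_yxx = -0.233769, Gamma_yxy = 0.129205, Gamma_yyy = 0.691607; k3 = (0.577941, -0.059402, 0.078290, 0.084513)
  k4: at (x, y) = (1.045692, 0.661126), (dx/dtau, dy/dtau) = (0.587693, -0.048858); Gamma_xxx = -0.129498, Gamma_xxy = 0.512596, Gamma_xyy = 0.050609, Gamma_yxx = -0.233810, Gamma_yxy = 0.129498, Gamma_yyy = 0.693376; k4 = (0.587693, -0.048858, 0.074043, 0.086536)
  Y <- Y + (h/6)(k1 + 2k2 + 2k3 + k4): x = 1.0457, y = 0.6611, dx/dtau = 0.5877, dy/dtau = -0.0489


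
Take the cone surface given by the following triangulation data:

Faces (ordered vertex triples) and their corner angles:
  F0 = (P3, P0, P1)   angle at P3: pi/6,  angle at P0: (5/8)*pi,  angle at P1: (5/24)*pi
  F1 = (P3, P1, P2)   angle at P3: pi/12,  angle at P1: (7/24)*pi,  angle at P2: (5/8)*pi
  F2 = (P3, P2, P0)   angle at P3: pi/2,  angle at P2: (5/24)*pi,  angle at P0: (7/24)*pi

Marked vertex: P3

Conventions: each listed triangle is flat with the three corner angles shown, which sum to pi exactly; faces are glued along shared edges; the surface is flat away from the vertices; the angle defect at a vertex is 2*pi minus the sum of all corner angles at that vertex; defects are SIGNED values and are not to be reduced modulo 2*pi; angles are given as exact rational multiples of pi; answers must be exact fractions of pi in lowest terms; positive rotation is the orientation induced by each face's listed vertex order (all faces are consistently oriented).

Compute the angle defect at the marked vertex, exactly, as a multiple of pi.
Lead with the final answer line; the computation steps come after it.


Answer: defect(P3) = (5/4)*pi

Sum of corner angles at P3: (3/4)*pi
defect = 2*pi - (3/4)*pi


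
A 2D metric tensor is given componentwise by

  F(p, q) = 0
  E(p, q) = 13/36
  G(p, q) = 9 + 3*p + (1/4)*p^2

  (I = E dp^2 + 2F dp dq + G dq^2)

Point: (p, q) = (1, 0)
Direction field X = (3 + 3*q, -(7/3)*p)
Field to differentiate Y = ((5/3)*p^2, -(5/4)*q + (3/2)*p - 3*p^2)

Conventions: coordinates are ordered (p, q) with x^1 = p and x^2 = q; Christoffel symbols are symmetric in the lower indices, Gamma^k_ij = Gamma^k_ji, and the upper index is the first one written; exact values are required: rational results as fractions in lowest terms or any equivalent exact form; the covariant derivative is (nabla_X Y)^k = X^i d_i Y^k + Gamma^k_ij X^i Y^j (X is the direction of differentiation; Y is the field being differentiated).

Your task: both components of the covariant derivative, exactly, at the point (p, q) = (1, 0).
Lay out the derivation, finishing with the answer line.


E = 13/36, F = 0, G = 49/4 at the point
E_p = 0, E_q = 0, F_p = 0, F_q = 0, G_p = 7/2, G_q = 0
EG - F^2 = 637/144;  g^inv = (144/637) * [[49/4, 0], [0, 13/36]]
first-kind symbols [ij,l] = (1/2)(d_i g_jl + d_j g_il - d_l g_ij): [pp,p] = E_p/2 = 0, [pp,q] = F_p - E_q/2 = 0, [pq,p] = E_q/2 = 0, [pq,q] = G_p/2 = 7/4, [qq,p] = F_q - G_p/2 = -7/4, [qq,q] = G_q/2 = 0
Gamma^p_ij = (G*[ij,p] - F*[ij,q])/(EG - F^2), Gamma^q_ij = (E*[ij,q] - F*[ij,p])/(EG - F^2)
Gamma_ppp = 0, Gamma_ppq = 0, Gamma_pqq = -63/13, Gamma_qpp = 0, Gamma_qpq = 1/7, Gamma_qqq = 0
X = (3, -7/3), Y = (5/3, -3/2) at the point

Answer: (nabla_X Y)^p = -181/26, (nabla_X Y)^q = -2969/252


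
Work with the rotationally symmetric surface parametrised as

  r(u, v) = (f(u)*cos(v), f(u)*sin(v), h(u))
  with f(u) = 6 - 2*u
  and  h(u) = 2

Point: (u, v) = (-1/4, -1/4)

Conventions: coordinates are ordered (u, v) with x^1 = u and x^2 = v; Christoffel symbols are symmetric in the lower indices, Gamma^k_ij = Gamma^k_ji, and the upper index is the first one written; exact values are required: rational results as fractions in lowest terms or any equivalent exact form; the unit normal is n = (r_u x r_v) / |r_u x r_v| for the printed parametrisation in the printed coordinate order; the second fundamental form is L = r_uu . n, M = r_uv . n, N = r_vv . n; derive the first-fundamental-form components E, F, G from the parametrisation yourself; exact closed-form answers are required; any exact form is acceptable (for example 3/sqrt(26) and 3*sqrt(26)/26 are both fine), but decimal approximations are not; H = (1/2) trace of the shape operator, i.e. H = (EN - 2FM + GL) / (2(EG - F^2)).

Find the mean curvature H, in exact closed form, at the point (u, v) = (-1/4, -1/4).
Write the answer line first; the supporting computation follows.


Answer: H = 0

f = 13/2, f' = -2, f'' = 0, h' = 0, h'' = 0
E = 4, F = 0, G = 169/4; answer radicand W^2 = 4
unnormalised second-form numerators: l = 0, m = 0, n = 0; L = l/sqrt(4), and similarly M = m/sqrt(W^2), N = n/sqrt(W^2)
H = (E*n - 2*F*m + G*l) / (2*(EG - F^2)*sqrt(W^2)); E*n - 2*F*m + G*l = 0, EG - F^2 = 169, so H = (0)/sqrt(4)


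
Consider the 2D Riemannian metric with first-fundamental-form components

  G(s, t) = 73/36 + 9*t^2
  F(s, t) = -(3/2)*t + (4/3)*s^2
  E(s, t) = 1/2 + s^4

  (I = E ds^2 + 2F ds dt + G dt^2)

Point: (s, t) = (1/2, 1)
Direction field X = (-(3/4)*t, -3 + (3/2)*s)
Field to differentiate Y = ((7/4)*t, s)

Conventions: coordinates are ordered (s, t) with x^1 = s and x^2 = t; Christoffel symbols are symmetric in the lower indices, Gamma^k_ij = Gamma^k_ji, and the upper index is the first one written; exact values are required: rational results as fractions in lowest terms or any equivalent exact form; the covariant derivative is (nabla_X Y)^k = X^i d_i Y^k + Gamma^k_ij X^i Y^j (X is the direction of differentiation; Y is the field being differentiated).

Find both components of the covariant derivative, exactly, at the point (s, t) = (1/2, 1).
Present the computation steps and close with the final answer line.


E = 9/16, F = -7/6, G = 397/36 at the point
E_s = 1/2, E_t = 0, F_s = 4/3, F_t = -3/2, G_s = 0, G_t = 18
EG - F^2 = 2789/576;  g^inv = (576/2789) * [[397/36, 7/6], [7/6, 9/16]]
first-kind symbols [ij,l] = (1/2)(d_i g_jl + d_j g_il - d_l g_ij): [ss,s] = E_s/2 = 1/4, [ss,t] = F_s - E_t/2 = 4/3, [st,s] = E_t/2 = 0, [st,t] = G_s/2 = 0, [tt,s] = F_t - G_s/2 = -3/2, [tt,t] = G_t/2 = 9
Gamma^s_ij = (G*[ij,s] - F*[ij,t])/(EG - F^2), Gamma^t_ij = (E*[ij,t] - F*[ij,s])/(EG - F^2)
Gamma_sss = 2484/2789, Gamma_sst = 0, Gamma_stt = -3480/2789, Gamma_tss = 600/2789, Gamma_tst = 0, Gamma_ttt = 1908/2789
X = (-3/4, -9/4), Y = (7/4, 1/2) at the point

Answer: (nabla_X Y)^s = -165231/44624, (nabla_X Y)^t = -20103/11156


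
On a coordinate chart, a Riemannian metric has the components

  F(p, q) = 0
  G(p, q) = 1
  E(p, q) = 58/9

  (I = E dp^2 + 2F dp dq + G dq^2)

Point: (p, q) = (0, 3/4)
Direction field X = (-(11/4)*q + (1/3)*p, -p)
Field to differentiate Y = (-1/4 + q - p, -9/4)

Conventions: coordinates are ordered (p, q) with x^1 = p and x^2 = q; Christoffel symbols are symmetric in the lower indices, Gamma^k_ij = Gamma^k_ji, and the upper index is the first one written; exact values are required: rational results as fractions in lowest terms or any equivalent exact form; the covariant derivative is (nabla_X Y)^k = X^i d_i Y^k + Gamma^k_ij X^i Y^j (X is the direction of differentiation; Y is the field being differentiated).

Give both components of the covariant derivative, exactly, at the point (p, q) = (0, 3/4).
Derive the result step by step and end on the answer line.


E = 58/9, F = 0, G = 1 at the point
E_p = 0, E_q = 0, F_p = 0, F_q = 0, G_p = 0, G_q = 0
EG - F^2 = 58/9;  g^inv = (9/58) * [[1, 0], [0, 58/9]]
first-kind symbols [ij,l] = (1/2)(d_i g_jl + d_j g_il - d_l g_ij): [pp,p] = E_p/2 = 0, [pp,q] = F_p - E_q/2 = 0, [pq,p] = E_q/2 = 0, [pq,q] = G_p/2 = 0, [qq,p] = F_q - G_p/2 = 0, [qq,q] = G_q/2 = 0
Gamma^p_ij = (G*[ij,p] - F*[ij,q])/(EG - F^2), Gamma^q_ij = (E*[ij,q] - F*[ij,p])/(EG - F^2)
Gamma_ppp = 0, Gamma_ppq = 0, Gamma_pqq = 0, Gamma_qpp = 0, Gamma_qpq = 0, Gamma_qqq = 0
X = (-33/16, 0), Y = (1/2, -9/4) at the point

Answer: (nabla_X Y)^p = 33/16, (nabla_X Y)^q = 0


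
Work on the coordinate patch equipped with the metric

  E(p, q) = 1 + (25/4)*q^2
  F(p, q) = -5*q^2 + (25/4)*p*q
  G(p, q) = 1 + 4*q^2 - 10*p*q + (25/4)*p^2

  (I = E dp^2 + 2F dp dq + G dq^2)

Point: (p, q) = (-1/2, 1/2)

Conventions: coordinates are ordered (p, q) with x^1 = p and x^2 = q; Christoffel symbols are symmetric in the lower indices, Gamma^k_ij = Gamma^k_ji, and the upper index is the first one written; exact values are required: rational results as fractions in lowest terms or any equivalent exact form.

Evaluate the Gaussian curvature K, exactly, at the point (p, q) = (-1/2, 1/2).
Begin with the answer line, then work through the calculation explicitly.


Answer: K = -400/3721

E = 41/16, F = -45/16, G = 97/16, EG - F^2 = 61/8 at the point
E_p = 0, E_q = 25/4, F_p = 25/8, F_q = -65/8, G_p = -45/4, G_q = 9
E_qq = 25/2, F_pq = 25/4, G_pp = 25/2
By Brioschi, K is (det M1 - det M2) divided by (EG - F^2) squared.
M1 = [[-E_qq/2 + F_pq - G_pp/2, E_p/2, F_p - E_q/2], [F_q - G_p/2, E, F], [G_q/2, F, G]] = [[-25/4, 0, 0], [-5/2, 41/16, -45/16], [9/2, -45/16, 97/16]]; det M1 = -1525/32
M2 = [[0, E_q/2, G_p/2], [E_q/2, E, F], [G_p/2, F, G]] = [[0, 25/8, -45/8], [25/8, 41/16, -45/16], [-45/8, -45/16, 97/16]]; det M2 = -1325/32
det M1 - det M2 = -25/4; K = -25/4 / (61/8)^2 = -400/3721
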